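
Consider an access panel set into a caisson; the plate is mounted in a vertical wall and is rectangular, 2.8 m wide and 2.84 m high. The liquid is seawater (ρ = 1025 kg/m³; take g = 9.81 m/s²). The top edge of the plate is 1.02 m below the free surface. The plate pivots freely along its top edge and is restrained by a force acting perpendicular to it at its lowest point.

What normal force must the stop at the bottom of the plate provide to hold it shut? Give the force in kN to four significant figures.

P ≈ 116.5 kN

γ = ρg = 1025 × 9.81 / 1000 = 10.05525 kN/m³.
The centroid lies 2.84/2 = 1.42 m below the top edge, so the centroid depth is h_c = 1.02 + 1.42 = 2.44 m.
A = 2.8 × 2.84 = 7.952 m².
Resultant F = γ·h_c·A = 10.05525 × 2.44 × 7.952 = 195.101 kN.
I_c = b·h³/12 = 2.8 × 2.84³/12 = 5.3448 m⁴.
Centre of pressure: y_p = y_c + I_c/(y_c·A) = 2.44 + 5.3448/(2.44 × 7.952) = 2.44 + 0.275464 = 2.71546 m along the plane.
The resultant acts 1.42 + 0.275464 = 1.69546 m (along the plate) below the hinge at the top edge, so the moment about the hinge is M = F × 1.69546 = 195.101 × 1.69546 = 330.786 kN·m.
A normal force at the bottom, 2.84 m from the hinge, must supply this moment: P = 330.786/2.84 = 116.474 kN.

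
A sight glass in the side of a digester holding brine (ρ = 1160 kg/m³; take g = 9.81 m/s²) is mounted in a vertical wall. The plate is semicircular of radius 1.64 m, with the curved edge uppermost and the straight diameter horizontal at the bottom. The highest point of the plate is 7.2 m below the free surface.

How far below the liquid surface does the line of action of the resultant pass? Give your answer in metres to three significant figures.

γ = ρg = 1160 × 9.81 / 1000 = 11.3796 kN/m³.
The centroid lies 4r/(3π) = 0.696038 m above the diameter, so r − 4r/(3π) = 1.64 − 0.696038 = 0.943962 m below the topmost point, so the centroid depth is h_c = 7.2 + 0.943962 = 8.14396 m.
A = πr²/2 = π × 1.64²/2 = 4.22481 m².
Resultant F = γ·h_c·A = 11.3796 × 8.14396 × 4.22481 = 391.534 kN.
I_c = (π/8 − 8/(9π))·r⁴ = 0.109757 × 1.64⁴ = 0.793976 m⁴.
Centre of pressure: y_p = y_c + I_c/(y_c·A) = 8.14396 + 0.793976/(8.14396 × 4.22481) = 8.14396 + 0.0230762 = 8.16704 m along the plane.

h_p = 8.17 m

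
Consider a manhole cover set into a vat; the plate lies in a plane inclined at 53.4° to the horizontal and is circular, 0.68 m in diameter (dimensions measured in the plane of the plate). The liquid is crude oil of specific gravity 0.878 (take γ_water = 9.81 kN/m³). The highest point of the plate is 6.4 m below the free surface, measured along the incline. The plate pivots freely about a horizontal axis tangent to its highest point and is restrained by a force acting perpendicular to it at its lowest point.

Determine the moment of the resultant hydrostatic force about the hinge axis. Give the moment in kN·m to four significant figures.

γ = 0.878 × 9.81 = 8.61318 kN/m³.
Let θ = 53.4° be the plate's angle to the horizontal; measure y along the incline from where the plane meets the free surface. Vertical depth h = y·sinθ with sinθ = 0.802817.
The centroid is at the centre, 0.34 m below the top of the plate, so y_c = 6.4 + 0.34 = 6.74 m and h_c = 6.74 × 0.802817 = 5.41099 m.
A = π(0.34)² = 0.363168 m².
Resultant F = γ·h_c·A = 8.61318 × 5.41099 × 0.363168 = 16.9257 kN.
I_c = πr⁴/4 = π × 0.34⁴/4 = 0.0104956 m⁴.
Centre of pressure: y_p = y_c + I_c/(y_c·A) = 6.74 + 0.0104956/(6.74 × 0.363168) = 6.74 + 0.00428785 = 6.74429 m along the plane.
The resultant acts 0.34 + 0.00428785 = 0.344288 m (along the plate) below the hinge at the top edge, so the moment about the hinge is M = F × 0.344288 = 16.9257 × 0.344288 = 5.82732 kN·m.

M ≈ 5.827 kN·m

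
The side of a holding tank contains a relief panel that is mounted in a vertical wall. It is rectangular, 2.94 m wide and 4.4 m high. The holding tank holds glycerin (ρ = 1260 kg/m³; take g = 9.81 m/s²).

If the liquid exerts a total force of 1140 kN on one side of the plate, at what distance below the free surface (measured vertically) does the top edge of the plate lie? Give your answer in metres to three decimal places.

d_top ≈ 4.930 m

γ = ρg = 1260 × 9.81 / 1000 = 12.3606 kN/m³.
A = 2.94 × 4.4 = 12.936 m².
From F = γ·h_c·A, the centroid depth is h_c = 1140/(12.3606 × 12.936) = 7.1296 m.
The centroid lies 4.4/2 = 2.2 m below the top edge, so the top edge sits at h_top = 7.1296 − 2.2 = 4.9296 m below the surface.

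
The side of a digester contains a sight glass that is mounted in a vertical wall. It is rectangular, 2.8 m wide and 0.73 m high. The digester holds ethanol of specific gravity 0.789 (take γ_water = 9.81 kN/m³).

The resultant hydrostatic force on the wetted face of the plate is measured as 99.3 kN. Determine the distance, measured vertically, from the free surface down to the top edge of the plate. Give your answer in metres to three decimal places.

d_top ≈ 5.912 m

γ = 0.789 × 9.81 = 7.74009 kN/m³.
A = 2.8 × 0.73 = 2.044 m².
From F = γ·h_c·A, the centroid depth is h_c = 99.3/(7.74009 × 2.044) = 6.27657 m.
The centroid lies 0.73/2 = 0.365 m below the top edge, so the top edge sits at h_top = 6.27657 − 0.365 = 5.91157 m below the surface.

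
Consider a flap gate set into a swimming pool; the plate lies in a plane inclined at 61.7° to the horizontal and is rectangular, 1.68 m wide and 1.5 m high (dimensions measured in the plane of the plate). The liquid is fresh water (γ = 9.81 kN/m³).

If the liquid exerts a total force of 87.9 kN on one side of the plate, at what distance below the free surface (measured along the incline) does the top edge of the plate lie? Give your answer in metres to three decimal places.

y_top ≈ 3.288 m

γ = 9.81 kN/m³.
A = 1.68 × 1.5 = 2.52 m².
From F = γ·h_c·A, the centroid depth is h_c = 87.9/(9.81 × 2.52) = 3.55565 m.
Let θ = 61.7° be the plate's angle to the horizontal; measure y along the incline from where the plane meets the free surface. Vertical depth h = y·sinθ with sinθ = 0.880477.
Along the incline, y_c = h_c/sinθ = 3.55565/0.880477 = 4.03832 m.
The centroid lies 1.5/2 = 0.75 m below the top edge, so the top edge sits at y_top = 4.03832 − 0.75 = 3.28832 m along the incline.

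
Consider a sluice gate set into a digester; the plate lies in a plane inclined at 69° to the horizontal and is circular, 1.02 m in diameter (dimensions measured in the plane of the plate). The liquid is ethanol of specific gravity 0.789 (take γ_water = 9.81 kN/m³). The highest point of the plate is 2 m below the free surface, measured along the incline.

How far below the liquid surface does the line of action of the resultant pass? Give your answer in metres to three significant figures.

γ = 0.789 × 9.81 = 7.74009 kN/m³.
Let θ = 69° be the plate's angle to the horizontal; measure y along the incline from where the plane meets the free surface. Vertical depth h = y·sinθ with sinθ = 0.933580.
The centroid is at the centre, 0.51 m below the top of the plate, so y_c = 2 + 0.51 = 2.51 m and h_c = 2.51 × 0.933580 = 2.34329 m.
A = π(0.51)² = 0.817128 m².
Resultant F = γ·h_c·A = 7.74009 × 2.34329 × 0.817128 = 14.8205 kN.
I_c = πr⁴/4 = π × 0.51⁴/4 = 0.0531338 m⁴.
Centre of pressure: y_p = y_c + I_c/(y_c·A) = 2.51 + 0.0531338/(2.51 × 0.817128) = 2.51 + 0.0259064 = 2.53591 m along the plane.
Vertically, h_p = y_p·sinθ = 2.53591 × 0.933580 = 2.36747 m.

h_p = 2.37 m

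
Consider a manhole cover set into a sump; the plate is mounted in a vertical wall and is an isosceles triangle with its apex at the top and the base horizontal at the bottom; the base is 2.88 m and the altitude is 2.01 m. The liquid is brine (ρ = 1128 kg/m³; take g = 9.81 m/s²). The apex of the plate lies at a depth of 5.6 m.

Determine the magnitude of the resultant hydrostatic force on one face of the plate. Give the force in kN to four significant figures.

γ = ρg = 1128 × 9.81 / 1000 = 11.06568 kN/m³.
With the apex up, the centroid sits 2h/3 = 2 × 2.01/3 = 1.34 m below the apex, so the centroid depth is h_c = 5.6 + 1.34 = 6.94 m.
A = ½ × 2.88 × 2.01 = 2.8944 m².
Resultant F = γ·h_c·A = 11.06568 × 6.94 × 2.8944 = 222.278 kN.

F ≈ 222.3 kN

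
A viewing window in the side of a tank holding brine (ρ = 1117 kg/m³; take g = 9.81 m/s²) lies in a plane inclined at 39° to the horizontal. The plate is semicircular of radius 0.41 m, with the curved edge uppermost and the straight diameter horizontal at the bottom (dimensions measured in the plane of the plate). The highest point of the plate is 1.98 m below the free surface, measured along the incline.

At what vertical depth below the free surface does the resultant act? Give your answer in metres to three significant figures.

h_p = 1.40 m

γ = ρg = 1117 × 9.81 / 1000 = 10.95777 kN/m³.
Let θ = 39° be the plate's angle to the horizontal; measure y along the incline from where the plane meets the free surface. Vertical depth h = y·sinθ with sinθ = 0.629320.
The centroid lies 4r/(3π) = 0.174009 m above the diameter, so r − 4r/(3π) = 0.41 − 0.174009 = 0.235991 m below the topmost point, so y_c = 1.98 + 0.235991 = 2.21599 m and h_c = 2.21599 × 0.629320 = 1.39457 m.
A = πr²/2 = π × 0.41²/2 = 0.264051 m².
Resultant F = γ·h_c·A = 10.95777 × 1.39457 × 0.264051 = 4.03506 kN.
I_c = (π/8 − 8/(9π))·r⁴ = 0.109757 × 0.41⁴ = 0.00310147 m⁴.
Centre of pressure: y_p = y_c + I_c/(y_c·A) = 2.21599 + 0.00310147/(2.21599 × 0.264051) = 2.21599 + 0.00530044 = 2.22129 m along the plane.
Vertically, h_p = y_p·sinθ = 2.22129 × 0.629320 = 1.3979 m.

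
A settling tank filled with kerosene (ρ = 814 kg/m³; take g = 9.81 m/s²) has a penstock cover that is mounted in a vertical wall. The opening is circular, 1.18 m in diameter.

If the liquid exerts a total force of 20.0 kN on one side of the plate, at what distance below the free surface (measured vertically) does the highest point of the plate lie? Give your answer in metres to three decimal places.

γ = ρg = 814 × 9.81 / 1000 = 7.98534 kN/m³.
A = π(0.59)² = 1.09359 m².
From F = γ·h_c·A, the centroid depth is h_c = 20.0/(7.98534 × 1.09359) = 2.29025 m.
The centroid is at the centre, 0.59 m below the top of the plate, so the highest point sits at h_top = 2.29025 − 0.59 = 1.70025 m below the surface.

d_top ≈ 1.700 m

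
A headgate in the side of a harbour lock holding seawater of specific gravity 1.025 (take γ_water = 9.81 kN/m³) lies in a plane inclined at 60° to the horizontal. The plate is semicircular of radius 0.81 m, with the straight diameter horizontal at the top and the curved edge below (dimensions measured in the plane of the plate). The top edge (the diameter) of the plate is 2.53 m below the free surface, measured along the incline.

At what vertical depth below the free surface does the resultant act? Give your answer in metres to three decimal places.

γ = 1.025 × 9.81 = 10.05525 kN/m³.
Let θ = 60° be the plate's angle to the horizontal; measure y along the incline from where the plane meets the free surface. Vertical depth h = y·sinθ with sinθ = 0.866025.
The centroid of a semicircle lies 4r/(3π) = 0.343775 m from the diameter, here below the top edge, so y_c = 2.53 + 0.343775 = 2.87377 m and h_c = 2.87377 × 0.866025 = 2.48876 m.
A = πr²/2 = π × 0.81²/2 = 1.0306 m².
Resultant F = γ·h_c·A = 10.05525 × 2.48876 × 1.0306 = 25.7909 kN.
I_c = (π/8 − 8/(9π))·r⁴ = 0.109757 × 0.81⁴ = 0.0472468 m⁴.
Centre of pressure: y_p = y_c + I_c/(y_c·A) = 2.87377 + 0.0472468/(2.87377 × 1.0306) = 2.87377 + 0.0159526 = 2.88972 m along the plane.
Vertically, h_p = y_p·sinθ = 2.88972 × 0.866025 = 2.50257 m.

h_p = 2.503 m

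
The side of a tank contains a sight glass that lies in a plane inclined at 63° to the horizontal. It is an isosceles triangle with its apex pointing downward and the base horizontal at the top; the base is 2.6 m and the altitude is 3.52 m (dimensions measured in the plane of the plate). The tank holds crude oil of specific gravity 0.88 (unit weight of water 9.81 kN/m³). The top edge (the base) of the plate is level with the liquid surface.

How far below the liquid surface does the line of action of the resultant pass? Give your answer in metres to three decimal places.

γ = 0.88 × 9.81 = 8.6328 kN/m³.
Let θ = 63° be the plate's angle to the horizontal; measure y along the incline from where the plane meets the free surface. Vertical depth h = y·sinθ with sinθ = 0.891007.
With the apex down, the centroid sits h/3 = 3.52/3 = 1.17333 m below the base (the top edge), so y_c = 1.17333 m and h_c = 1.17333 × 0.891007 = 1.04545 m.
A = ½ × 2.6 × 3.52 = 4.576 m².
Resultant F = γ·h_c·A = 8.6328 × 1.04545 × 4.576 = 41.2991 kN.
I_c = b·h³/36 = 2.6 × 3.52³/36 = 3.14992 m⁴.
Centre of pressure: y_p = y_c + I_c/(y_c·A) = 1.17333 + 3.14992/(1.17333 × 4.576) = 1.17333 + 0.586669 = 1.76 m along the plane.
Vertically, h_p = y_p·sinθ = 1.76 × 0.891007 = 1.56817 m.

h_p = 1.568 m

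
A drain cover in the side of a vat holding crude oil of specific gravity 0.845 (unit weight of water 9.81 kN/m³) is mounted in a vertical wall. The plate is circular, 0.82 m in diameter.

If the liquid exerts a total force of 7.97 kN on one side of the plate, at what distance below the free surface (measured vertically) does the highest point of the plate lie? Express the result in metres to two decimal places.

d_top ≈ 1.41 m

γ = 0.845 × 9.81 = 8.28945 kN/m³.
A = π(0.41)² = 0.528102 m².
From F = γ·h_c·A, the centroid depth is h_c = 7.97/(8.28945 × 0.528102) = 1.8206 m.
The centroid is at the centre, 0.41 m below the top of the plate, so the highest point sits at h_top = 1.8206 − 0.41 = 1.4106 m below the surface.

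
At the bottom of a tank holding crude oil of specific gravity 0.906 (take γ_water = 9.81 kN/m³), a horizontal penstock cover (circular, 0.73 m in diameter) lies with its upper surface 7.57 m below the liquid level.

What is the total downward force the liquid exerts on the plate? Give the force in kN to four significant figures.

F ≈ 28.16 kN

γ = 0.906 × 9.81 = 8.88786 kN/m³.
The plate is horizontal, so pressure is uniform at p = γ·h = 8.88786 × 7.57 = 67.2811 kN/m².
A = π(0.365)² = 0.418539 m².
F = p·A = 67.2811 × 0.418539 = 28.1598 kN.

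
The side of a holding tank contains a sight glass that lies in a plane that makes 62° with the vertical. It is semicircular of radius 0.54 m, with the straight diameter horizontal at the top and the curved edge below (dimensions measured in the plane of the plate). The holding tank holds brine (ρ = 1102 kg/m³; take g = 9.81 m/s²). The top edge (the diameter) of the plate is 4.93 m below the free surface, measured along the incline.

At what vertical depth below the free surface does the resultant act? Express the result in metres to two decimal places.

h_p = 2.42 m

γ = ρg = 1102 × 9.81 / 1000 = 10.81062 kN/m³.
The plate makes 62° with the vertical, i.e. θ = 90° − 62° = 28° to the horizontal. Measuring y along the incline from the free-surface line, vertical depth h = y·sinθ with sinθ = 0.469472.
The centroid of a semicircle lies 4r/(3π) = 0.229183 m from the diameter, here below the top edge, so y_c = 4.93 + 0.229183 = 5.15918 m and h_c = 5.15918 × 0.469472 = 2.42209 m.
A = πr²/2 = π × 0.54²/2 = 0.458044 m².
Resultant F = γ·h_c·A = 10.81062 × 2.42209 × 0.458044 = 11.9936 kN.
I_c = (π/8 − 8/(9π))·r⁴ = 0.109757 × 0.54⁴ = 0.0093327 m⁴.
Centre of pressure: y_p = y_c + I_c/(y_c·A) = 5.15918 + 0.0093327/(5.15918 × 0.458044) = 5.15918 + 0.00394929 = 5.16313 m along the plane.
Vertically, h_p = y_p·sinθ = 5.16313 × 0.469472 = 2.42394 m.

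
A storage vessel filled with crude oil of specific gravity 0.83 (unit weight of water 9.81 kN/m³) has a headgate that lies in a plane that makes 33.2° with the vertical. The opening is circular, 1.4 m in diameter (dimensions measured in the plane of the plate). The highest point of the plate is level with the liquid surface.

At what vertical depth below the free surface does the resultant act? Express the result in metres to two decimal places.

γ = 0.83 × 9.81 = 8.1423 kN/m³.
The plate makes 33.2° with the vertical, i.e. θ = 90° − 33.2° = 56.8° to the horizontal. Measuring y along the incline from the free-surface line, vertical depth h = y·sinθ with sinθ = 0.836764.
The centroid is at the centre, 0.7 m below the top of the plate, so y_c = 0.7 m and h_c = 0.7 × 0.836764 = 0.585735 m.
A = π(0.7)² = 1.53938 m².
Resultant F = γ·h_c·A = 8.1423 × 0.585735 × 1.53938 = 7.34166 kN.
I_c = πr⁴/4 = π × 0.7⁴/4 = 0.188574 m⁴.
Centre of pressure: y_p = y_c + I_c/(y_c·A) = 0.7 + 0.188574/(0.7 × 1.53938) = 0.7 + 0.175 = 0.875 m along the plane.
Vertically, h_p = y_p·sinθ = 0.875 × 0.836764 = 0.732168 m.

h_p = 0.73 m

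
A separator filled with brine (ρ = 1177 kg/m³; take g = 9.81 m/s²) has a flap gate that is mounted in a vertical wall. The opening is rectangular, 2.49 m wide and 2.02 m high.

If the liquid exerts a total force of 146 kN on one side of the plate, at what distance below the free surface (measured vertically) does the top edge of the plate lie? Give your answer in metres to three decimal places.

d_top ≈ 1.504 m

γ = ρg = 1177 × 9.81 / 1000 = 11.54637 kN/m³.
A = 2.49 × 2.02 = 5.0298 m².
From F = γ·h_c·A, the centroid depth is h_c = 146/(11.54637 × 5.0298) = 2.51395 m.
The centroid lies 2.02/2 = 1.01 m below the top edge, so the top edge sits at h_top = 2.51395 − 1.01 = 1.50395 m below the surface.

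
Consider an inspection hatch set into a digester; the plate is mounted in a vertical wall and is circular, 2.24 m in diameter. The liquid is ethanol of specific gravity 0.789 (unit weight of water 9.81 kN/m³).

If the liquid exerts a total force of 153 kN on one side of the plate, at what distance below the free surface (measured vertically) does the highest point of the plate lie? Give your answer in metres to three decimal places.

d_top ≈ 3.896 m

γ = 0.789 × 9.81 = 7.74009 kN/m³.
A = π(1.12)² = 3.94081 m².
From F = γ·h_c·A, the centroid depth is h_c = 153/(7.74009 × 3.94081) = 5.01603 m.
The centroid is at the centre, 1.12 m below the top of the plate, so the highest point sits at h_top = 5.01603 − 1.12 = 3.89603 m below the surface.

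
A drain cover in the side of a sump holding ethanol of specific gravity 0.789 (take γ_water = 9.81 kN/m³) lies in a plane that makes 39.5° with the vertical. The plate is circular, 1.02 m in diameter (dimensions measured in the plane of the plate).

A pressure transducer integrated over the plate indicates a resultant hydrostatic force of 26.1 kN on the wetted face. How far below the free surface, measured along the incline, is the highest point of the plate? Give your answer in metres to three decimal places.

γ = 0.789 × 9.81 = 7.74009 kN/m³.
A = π(0.51)² = 0.817128 m².
From F = γ·h_c·A, the centroid depth is h_c = 26.1/(7.74009 × 0.817128) = 4.12671 m.
The plate makes 39.5° with the vertical, i.e. θ = 90° − 39.5° = 50.5° to the horizontal. Measuring y along the incline from the free-surface line, vertical depth h = y·sinθ with sinθ = 0.771625.
Along the incline, y_c = h_c/sinθ = 4.12671/0.771625 = 5.34808 m.
The centroid is at the centre, 0.51 m below the top of the plate, so the highest point sits at y_top = 5.34808 − 0.51 = 4.83808 m along the incline.

y_top ≈ 4.838 m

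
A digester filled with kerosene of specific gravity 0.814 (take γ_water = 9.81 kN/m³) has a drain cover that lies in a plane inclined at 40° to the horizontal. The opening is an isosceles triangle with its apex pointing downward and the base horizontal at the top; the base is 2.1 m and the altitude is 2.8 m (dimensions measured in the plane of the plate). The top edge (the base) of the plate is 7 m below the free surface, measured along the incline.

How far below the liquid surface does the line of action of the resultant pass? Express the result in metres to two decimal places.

γ = 0.814 × 9.81 = 7.98534 kN/m³.
Let θ = 40° be the plate's angle to the horizontal; measure y along the incline from where the plane meets the free surface. Vertical depth h = y·sinθ with sinθ = 0.642788.
With the apex down, the centroid sits h/3 = 2.8/3 = 0.933333 m below the base (the top edge), so y_c = 7 + 0.933333 = 7.93333 m and h_c = 7.93333 × 0.642788 = 5.09945 m.
A = ½ × 2.1 × 2.8 = 2.94 m².
Resultant F = γ·h_c·A = 7.98534 × 5.09945 × 2.94 = 119.719 kN.
I_c = b·h³/36 = 2.1 × 2.8³/36 = 1.28053 m⁴.
Centre of pressure: y_p = y_c + I_c/(y_c·A) = 7.93333 + 1.28053/(7.93333 × 2.94) = 7.93333 + 0.0549018 = 7.98823 m along the plane.
Vertically, h_p = y_p·sinθ = 7.98823 × 0.642788 = 5.13474 m.

h_p = 5.13 m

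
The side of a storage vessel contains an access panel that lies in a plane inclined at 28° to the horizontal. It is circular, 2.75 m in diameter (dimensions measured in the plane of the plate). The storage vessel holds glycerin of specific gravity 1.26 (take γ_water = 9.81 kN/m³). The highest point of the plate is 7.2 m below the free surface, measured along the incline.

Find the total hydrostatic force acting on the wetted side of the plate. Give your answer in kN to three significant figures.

F ≈ 296 kN

γ = 1.26 × 9.81 = 12.3606 kN/m³.
Let θ = 28° be the plate's angle to the horizontal; measure y along the incline from where the plane meets the free surface. Vertical depth h = y·sinθ with sinθ = 0.469472.
The centroid is at the centre, 1.375 m below the top of the plate, so y_c = 7.2 + 1.375 = 8.575 m and h_c = 8.575 × 0.469472 = 4.02572 m.
A = π(1.375)² = 5.93957 m².
Resultant F = γ·h_c·A = 12.3606 × 4.02572 × 5.93957 = 295.555 kN.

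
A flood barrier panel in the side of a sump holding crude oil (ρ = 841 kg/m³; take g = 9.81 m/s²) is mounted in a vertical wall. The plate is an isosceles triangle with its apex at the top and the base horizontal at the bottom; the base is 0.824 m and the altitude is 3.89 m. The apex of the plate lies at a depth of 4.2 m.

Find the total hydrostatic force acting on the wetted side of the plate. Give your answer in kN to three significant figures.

γ = ρg = 841 × 9.81 / 1000 = 8.25021 kN/m³.
With the apex up, the centroid sits 2h/3 = 2 × 3.89/3 = 2.59333 m below the apex, so the centroid depth is h_c = 4.2 + 2.59333 = 6.79333 m.
A = ½ × 0.824 × 3.89 = 1.60268 m².
Resultant F = γ·h_c·A = 8.25021 × 6.79333 × 1.60268 = 89.8244 kN.

F ≈ 89.8 kN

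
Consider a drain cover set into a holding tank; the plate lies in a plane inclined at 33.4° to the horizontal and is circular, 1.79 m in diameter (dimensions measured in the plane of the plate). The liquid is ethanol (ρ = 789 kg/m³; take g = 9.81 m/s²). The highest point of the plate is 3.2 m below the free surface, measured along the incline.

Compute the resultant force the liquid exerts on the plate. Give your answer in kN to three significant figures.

F ≈ 43.9 kN

γ = ρg = 789 × 9.81 / 1000 = 7.74009 kN/m³.
Let θ = 33.4° be the plate's angle to the horizontal; measure y along the incline from where the plane meets the free surface. Vertical depth h = y·sinθ with sinθ = 0.550481.
The centroid is at the centre, 0.895 m below the top of the plate, so y_c = 3.2 + 0.895 = 4.095 m and h_c = 4.095 × 0.550481 = 2.25422 m.
A = π(0.895)² = 2.51649 m².
Resultant F = γ·h_c·A = 7.74009 × 2.25422 × 2.51649 = 43.9074 kN.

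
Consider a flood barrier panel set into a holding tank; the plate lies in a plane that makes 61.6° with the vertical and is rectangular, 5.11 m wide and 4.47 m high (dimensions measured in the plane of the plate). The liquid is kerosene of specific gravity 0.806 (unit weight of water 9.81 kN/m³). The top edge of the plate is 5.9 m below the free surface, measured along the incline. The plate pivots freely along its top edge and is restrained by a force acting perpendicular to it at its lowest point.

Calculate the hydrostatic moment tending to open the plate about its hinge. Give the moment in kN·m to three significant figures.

γ = 0.806 × 9.81 = 7.90686 kN/m³.
The plate makes 61.6° with the vertical, i.e. θ = 90° − 61.6° = 28.4° to the horizontal. Measuring y along the incline from the free-surface line, vertical depth h = y·sinθ with sinθ = 0.475624.
The centroid lies 4.47/2 = 2.235 m below the top edge, so y_c = 5.9 + 2.235 = 8.135 m and h_c = 8.135 × 0.475624 = 3.8692 m.
A = 5.11 × 4.47 = 22.8417 m².
Resultant F = γ·h_c·A = 7.90686 × 3.8692 × 22.8417 = 698.801 kN.
I_c = b·h³/12 = 5.11 × 4.47³/12 = 38.0331 m⁴.
Centre of pressure: y_p = y_c + I_c/(y_c·A) = 8.135 + 38.0331/(8.135 × 22.8417) = 8.135 + 0.20468 = 8.33968 m along the plane.
The resultant acts 2.235 + 0.20468 = 2.43968 m (along the plate) below the hinge at the top edge, so the moment about the hinge is M = F × 2.43968 = 698.801 × 2.43968 = 1704.85 kN·m.

M ≈ 1700 kN·m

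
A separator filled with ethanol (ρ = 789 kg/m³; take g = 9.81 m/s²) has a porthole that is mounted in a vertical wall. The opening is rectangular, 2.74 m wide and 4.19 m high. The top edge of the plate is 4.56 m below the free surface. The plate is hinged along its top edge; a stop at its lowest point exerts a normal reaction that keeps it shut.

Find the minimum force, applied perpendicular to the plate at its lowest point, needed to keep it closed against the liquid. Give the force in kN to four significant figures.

γ = ρg = 789 × 9.81 / 1000 = 7.74009 kN/m³.
The centroid lies 4.19/2 = 2.095 m below the top edge, so the centroid depth is h_c = 4.56 + 2.095 = 6.655 m.
A = 2.74 × 4.19 = 11.4806 m².
Resultant F = γ·h_c·A = 7.74009 × 6.655 × 11.4806 = 591.369 kN.
I_c = b·h³/12 = 2.74 × 4.19³/12 = 16.7962 m⁴.
Centre of pressure: y_p = y_c + I_c/(y_c·A) = 6.655 + 16.7962/(6.655 × 11.4806) = 6.655 + 0.219836 = 6.87484 m along the plane.
The resultant acts 2.095 + 0.219836 = 2.31484 m (along the plate) below the hinge at the top edge, so the moment about the hinge is M = F × 2.31484 = 591.369 × 2.31484 = 1368.92 kN·m.
A normal force at the bottom, 4.19 m from the hinge, must supply this moment: P = 1368.92/4.19 = 326.711 kN.

P ≈ 326.7 kN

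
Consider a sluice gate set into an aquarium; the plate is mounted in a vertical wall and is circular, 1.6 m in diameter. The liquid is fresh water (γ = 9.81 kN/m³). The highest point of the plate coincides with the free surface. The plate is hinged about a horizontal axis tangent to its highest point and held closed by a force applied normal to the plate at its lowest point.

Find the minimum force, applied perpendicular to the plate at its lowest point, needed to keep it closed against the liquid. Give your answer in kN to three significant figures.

γ = 9.81 kN/m³.
The centroid is at the centre, 0.8 m below the top of the plate, so the centroid depth is h_c = 0.8 m.
A = π(0.8)² = 2.01062 m².
Resultant F = γ·h_c·A = 9.81 × 0.8 × 2.01062 = 15.7793 kN.
I_c = πr⁴/4 = π × 0.8⁴/4 = 0.321699 m⁴.
Centre of pressure: y_p = y_c + I_c/(y_c·A) = 0.8 + 0.321699/(0.8 × 2.01062) = 0.8 + 0.2 = 1 m along the plane.
The resultant acts 0.8 + 0.2 = 1 m (along the plate) below the hinge at the top edge, so the moment about the hinge is M = F × 1 = 15.7793 × 1 = 15.7793 kN·m.
A normal force at the bottom, 1.6 m from the hinge, must supply this moment: P = 15.7793/1.6 = 9.86206 kN.

P ≈ 9.86 kN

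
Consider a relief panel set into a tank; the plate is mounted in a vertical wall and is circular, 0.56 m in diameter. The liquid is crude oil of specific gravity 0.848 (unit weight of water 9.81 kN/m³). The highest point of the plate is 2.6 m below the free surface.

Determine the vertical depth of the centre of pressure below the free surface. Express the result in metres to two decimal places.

γ = 0.848 × 9.81 = 8.31888 kN/m³.
The centroid is at the centre, 0.28 m below the top of the plate, so the centroid depth is h_c = 2.6 + 0.28 = 2.88 m.
A = π(0.28)² = 0.246301 m².
Resultant F = γ·h_c·A = 8.31888 × 2.88 × 0.246301 = 5.90097 kN.
I_c = πr⁴/4 = π × 0.28⁴/4 = 0.0048275 m⁴.
Centre of pressure: y_p = y_c + I_c/(y_c·A) = 2.88 + 0.0048275/(2.88 × 0.246301) = 2.88 + 0.00680556 = 2.88681 m along the plane.

h_p = 2.89 m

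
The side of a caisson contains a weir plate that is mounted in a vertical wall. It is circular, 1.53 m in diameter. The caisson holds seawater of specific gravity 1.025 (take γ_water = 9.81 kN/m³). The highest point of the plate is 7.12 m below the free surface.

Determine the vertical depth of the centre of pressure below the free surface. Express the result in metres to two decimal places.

h_p = 7.90 m

γ = 1.025 × 9.81 = 10.05525 kN/m³.
The centroid is at the centre, 0.765 m below the top of the plate, so the centroid depth is h_c = 7.12 + 0.765 = 7.885 m.
A = π(0.765)² = 1.83854 m².
Resultant F = γ·h_c·A = 10.05525 × 7.885 × 1.83854 = 145.77 kN.
I_c = πr⁴/4 = π × 0.765⁴/4 = 0.26899 m⁴.
Centre of pressure: y_p = y_c + I_c/(y_c·A) = 7.885 + 0.26899/(7.885 × 1.83854) = 7.885 + 0.018555 = 7.90355 m along the plane.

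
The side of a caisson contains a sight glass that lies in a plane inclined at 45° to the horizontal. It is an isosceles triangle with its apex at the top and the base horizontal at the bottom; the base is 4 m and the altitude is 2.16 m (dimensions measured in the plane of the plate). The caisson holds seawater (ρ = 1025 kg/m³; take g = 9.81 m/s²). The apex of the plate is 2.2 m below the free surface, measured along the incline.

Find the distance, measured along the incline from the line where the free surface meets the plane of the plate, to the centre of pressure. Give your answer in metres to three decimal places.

γ = ρg = 1025 × 9.81 / 1000 = 10.05525 kN/m³.
Let θ = 45° be the plate's angle to the horizontal; measure y along the incline from where the plane meets the free surface. Vertical depth h = y·sinθ with sinθ = 0.707107.
With the apex up, the centroid sits 2h/3 = 2 × 2.16/3 = 1.44 m below the apex, so y_c = 2.2 + 1.44 = 3.64 m and h_c = 3.64 × 0.707107 = 2.57387 m.
A = ½ × 4 × 2.16 = 4.32 m².
Resultant F = γ·h_c·A = 10.05525 × 2.57387 × 4.32 = 111.806 kN.
I_c = b·h³/36 = 4 × 2.16³/36 = 1.11974 m⁴.
Centre of pressure: y_p = y_c + I_c/(y_c·A) = 3.64 + 1.11974/(3.64 × 4.32) = 3.64 + 0.0712085 = 3.71121 m along the plane.

y_p = 3.711 m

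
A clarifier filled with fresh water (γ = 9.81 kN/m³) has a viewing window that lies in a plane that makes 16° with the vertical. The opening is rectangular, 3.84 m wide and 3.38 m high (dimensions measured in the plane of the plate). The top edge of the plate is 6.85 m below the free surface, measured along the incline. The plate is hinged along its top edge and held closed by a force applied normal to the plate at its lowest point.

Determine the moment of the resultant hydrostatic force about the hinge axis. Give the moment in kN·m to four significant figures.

M ≈ 1883 kN·m

γ = 9.81 kN/m³.
The plate makes 16° with the vertical, i.e. θ = 90° − 16° = 74° to the horizontal. Measuring y along the incline from the free-surface line, vertical depth h = y·sinθ with sinθ = 0.961262.
The centroid lies 3.38/2 = 1.69 m below the top edge, so y_c = 6.85 + 1.69 = 8.54 m and h_c = 8.54 × 0.961262 = 8.20918 m.
A = 3.84 × 3.38 = 12.9792 m².
Resultant F = γ·h_c·A = 9.81 × 8.20918 × 12.9792 = 1045.24 kN.
I_c = b·h³/12 = 3.84 × 3.38³/12 = 12.3566 m⁴.
Centre of pressure: y_p = y_c + I_c/(y_c·A) = 8.54 + 12.3566/(8.54 × 12.9792) = 8.54 + 0.111479 = 8.65148 m along the plane.
The resultant acts 1.69 + 0.111479 = 1.80148 m (along the plate) below the hinge at the top edge, so the moment about the hinge is M = F × 1.80148 = 1045.24 × 1.80148 = 1882.98 kN·m.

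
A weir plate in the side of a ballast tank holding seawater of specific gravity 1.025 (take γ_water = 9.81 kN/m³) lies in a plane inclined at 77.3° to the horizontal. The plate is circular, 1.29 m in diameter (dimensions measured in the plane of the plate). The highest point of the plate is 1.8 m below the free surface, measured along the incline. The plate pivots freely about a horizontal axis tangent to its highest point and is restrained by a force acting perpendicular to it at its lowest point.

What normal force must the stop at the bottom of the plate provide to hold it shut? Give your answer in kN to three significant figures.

γ = 1.025 × 9.81 = 10.05525 kN/m³.
Let θ = 77.3° be the plate's angle to the horizontal; measure y along the incline from where the plane meets the free surface. Vertical depth h = y·sinθ with sinθ = 0.975535.
The centroid is at the centre, 0.645 m below the top of the plate, so y_c = 1.8 + 0.645 = 2.445 m and h_c = 2.445 × 0.975535 = 2.38518 m.
A = π(0.645)² = 1.30698 m².
Resultant F = γ·h_c·A = 10.05525 × 2.38518 × 1.30698 = 31.3461 kN.
I_c = πr⁴/4 = π × 0.645⁴/4 = 0.135934 m⁴.
Centre of pressure: y_p = y_c + I_c/(y_c·A) = 2.445 + 0.135934/(2.445 × 1.30698) = 2.445 + 0.0425383 = 2.48754 m along the plane.
The resultant acts 0.645 + 0.0425383 = 0.687538 m (along the plate) below the hinge at the top edge, so the moment about the hinge is M = F × 0.687538 = 31.3461 × 0.687538 = 21.5516 kN·m.
A normal force at the bottom, 1.29 m from the hinge, must supply this moment: P = 21.5516/1.29 = 16.7067 kN.

P ≈ 16.7 kN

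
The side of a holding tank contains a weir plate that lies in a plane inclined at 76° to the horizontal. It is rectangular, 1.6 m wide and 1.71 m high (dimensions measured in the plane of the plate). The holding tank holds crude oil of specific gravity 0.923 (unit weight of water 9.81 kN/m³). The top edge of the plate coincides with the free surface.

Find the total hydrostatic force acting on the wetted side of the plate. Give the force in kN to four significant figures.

F ≈ 20.55 kN

γ = 0.923 × 9.81 = 9.05463 kN/m³.
Let θ = 76° be the plate's angle to the horizontal; measure y along the incline from where the plane meets the free surface. Vertical depth h = y·sinθ with sinθ = 0.970296.
The centroid lies 1.71/2 = 0.855 m below the top edge, so y_c = 0.855 m and h_c = 0.855 × 0.970296 = 0.829603 m.
A = 1.6 × 1.71 = 2.736 m².
Resultant F = γ·h_c·A = 9.05463 × 0.829603 × 2.736 = 20.5521 kN.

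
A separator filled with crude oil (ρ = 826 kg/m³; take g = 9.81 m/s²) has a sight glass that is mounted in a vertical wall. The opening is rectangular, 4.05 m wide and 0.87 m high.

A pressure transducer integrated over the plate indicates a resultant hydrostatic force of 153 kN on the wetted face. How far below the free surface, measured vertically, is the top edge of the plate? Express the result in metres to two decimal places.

γ = ρg = 826 × 9.81 / 1000 = 8.10306 kN/m³.
A = 4.05 × 0.87 = 3.5235 m².
From F = γ·h_c·A, the centroid depth is h_c = 153/(8.10306 × 3.5235) = 5.35881 m.
The centroid lies 0.87/2 = 0.435 m below the top edge, so the top edge sits at h_top = 5.35881 − 0.435 = 4.92381 m below the surface.

d_top ≈ 4.92 m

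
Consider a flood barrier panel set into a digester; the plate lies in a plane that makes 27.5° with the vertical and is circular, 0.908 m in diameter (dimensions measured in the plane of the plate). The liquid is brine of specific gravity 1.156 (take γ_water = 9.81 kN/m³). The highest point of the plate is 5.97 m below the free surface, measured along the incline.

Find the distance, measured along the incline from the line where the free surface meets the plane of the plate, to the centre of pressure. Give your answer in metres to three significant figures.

y_p = 6.43 m

γ = 1.156 × 9.81 = 11.34036 kN/m³.
The plate makes 27.5° with the vertical, i.e. θ = 90° − 27.5° = 62.5° to the horizontal. Measuring y along the incline from the free-surface line, vertical depth h = y·sinθ with sinθ = 0.887011.
The centroid is at the centre, 0.454 m below the top of the plate, so y_c = 5.97 + 0.454 = 6.424 m and h_c = 6.424 × 0.887011 = 5.69816 m.
A = π(0.454)² = 0.647533 m².
Resultant F = γ·h_c·A = 11.34036 × 5.69816 × 0.647533 = 41.8431 kN.
I_c = πr⁴/4 = π × 0.454⁴/4 = 0.0333667 m⁴.
Centre of pressure: y_p = y_c + I_c/(y_c·A) = 6.424 + 0.0333667/(6.424 × 0.647533) = 6.424 + 0.00802132 = 6.43202 m along the plane.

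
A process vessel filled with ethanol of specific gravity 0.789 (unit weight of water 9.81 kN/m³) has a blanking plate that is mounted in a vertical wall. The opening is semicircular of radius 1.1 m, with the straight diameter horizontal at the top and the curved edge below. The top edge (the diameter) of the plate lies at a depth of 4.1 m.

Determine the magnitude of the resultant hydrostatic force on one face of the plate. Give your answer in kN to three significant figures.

F ≈ 67.2 kN

γ = 0.789 × 9.81 = 7.74009 kN/m³.
The centroid of a semicircle lies 4r/(3π) = 0.466854 m from the diameter, here below the top edge, so the centroid depth is h_c = 4.1 + 0.466854 = 4.56685 m.
A = πr²/2 = π × 1.1²/2 = 1.90066 m².
Resultant F = γ·h_c·A = 7.74009 × 4.56685 × 1.90066 = 67.1842 kN.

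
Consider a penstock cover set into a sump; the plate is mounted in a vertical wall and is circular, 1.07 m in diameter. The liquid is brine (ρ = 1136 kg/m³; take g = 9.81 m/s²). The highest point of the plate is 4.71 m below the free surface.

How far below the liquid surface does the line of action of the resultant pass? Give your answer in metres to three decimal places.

γ = ρg = 1136 × 9.81 / 1000 = 11.14416 kN/m³.
The centroid is at the centre, 0.535 m below the top of the plate, so the centroid depth is h_c = 4.71 + 0.535 = 5.245 m.
A = π(0.535)² = 0.899202 m².
Resultant F = γ·h_c·A = 11.14416 × 5.245 × 0.899202 = 52.5594 kN.
I_c = πr⁴/4 = π × 0.535⁴/4 = 0.0643435 m⁴.
Centre of pressure: y_p = y_c + I_c/(y_c·A) = 5.245 + 0.0643435/(5.245 × 0.899202) = 5.245 + 0.0136428 = 5.25864 m along the plane.

h_p = 5.259 m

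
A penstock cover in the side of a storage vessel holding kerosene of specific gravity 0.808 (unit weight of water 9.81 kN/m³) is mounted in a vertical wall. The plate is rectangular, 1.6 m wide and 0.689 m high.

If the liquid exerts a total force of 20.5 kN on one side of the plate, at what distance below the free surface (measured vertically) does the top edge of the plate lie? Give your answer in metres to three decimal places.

γ = 0.808 × 9.81 = 7.92648 kN/m³.
A = 1.6 × 0.689 = 1.1024 m².
From F = γ·h_c·A, the centroid depth is h_c = 20.5/(7.92648 × 1.1024) = 2.34603 m.
The centroid lies 0.689/2 = 0.3445 m below the top edge, so the top edge sits at h_top = 2.34603 − 0.3445 = 2.00153 m below the surface.

d_top ≈ 2.002 m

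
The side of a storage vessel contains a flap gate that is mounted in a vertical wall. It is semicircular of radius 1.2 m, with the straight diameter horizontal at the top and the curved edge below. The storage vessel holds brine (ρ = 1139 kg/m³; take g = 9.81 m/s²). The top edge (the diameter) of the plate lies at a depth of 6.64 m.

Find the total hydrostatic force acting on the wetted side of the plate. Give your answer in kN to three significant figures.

γ = ρg = 1139 × 9.81 / 1000 = 11.17359 kN/m³.
The centroid of a semicircle lies 4r/(3π) = 0.509296 m from the diameter, here below the top edge, so the centroid depth is h_c = 6.64 + 0.509296 = 7.1493 m.
A = πr²/2 = π × 1.2²/2 = 2.26195 m².
Resultant F = γ·h_c·A = 11.17359 × 7.1493 × 2.26195 = 180.692 kN.

F ≈ 181 kN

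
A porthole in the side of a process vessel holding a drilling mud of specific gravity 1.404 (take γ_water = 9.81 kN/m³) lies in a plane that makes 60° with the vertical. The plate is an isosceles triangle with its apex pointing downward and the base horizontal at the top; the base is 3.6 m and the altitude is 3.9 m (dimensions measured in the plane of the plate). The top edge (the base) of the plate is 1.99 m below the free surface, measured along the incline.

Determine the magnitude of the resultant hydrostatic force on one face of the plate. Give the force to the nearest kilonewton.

γ = 1.404 × 9.81 = 13.77324 kN/m³.
The plate makes 60° with the vertical, i.e. θ = 90° − 60° = 30° to the horizontal. Measuring y along the incline from the free-surface line, vertical depth h = y·sinθ with sinθ = 0.500000.
With the apex down, the centroid sits h/3 = 3.9/3 = 1.3 m below the base (the top edge), so y_c = 1.99 + 1.3 = 3.29 m and h_c = 3.29 × 0.500000 = 1.645 m.
A = ½ × 3.6 × 3.9 = 7.02 m².
Resultant F = γ·h_c·A = 13.77324 × 1.645 × 7.02 = 159.052 kN.

F ≈ 159 kN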